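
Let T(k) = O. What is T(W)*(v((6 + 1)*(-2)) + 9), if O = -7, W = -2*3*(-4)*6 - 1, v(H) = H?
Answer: 35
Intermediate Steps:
W = 143 (W = -(-24)*6 - 1 = -2*(-72) - 1 = 144 - 1 = 143)
T(k) = -7
T(W)*(v((6 + 1)*(-2)) + 9) = -7*((6 + 1)*(-2) + 9) = -7*(7*(-2) + 9) = -7*(-14 + 9) = -7*(-5) = 35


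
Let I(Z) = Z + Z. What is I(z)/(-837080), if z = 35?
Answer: -7/83708 ≈ -8.3624e-5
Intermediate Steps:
I(Z) = 2*Z
I(z)/(-837080) = (2*35)/(-837080) = 70*(-1/837080) = -7/83708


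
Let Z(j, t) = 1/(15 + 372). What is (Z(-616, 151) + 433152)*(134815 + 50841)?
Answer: 31121482790200/387 ≈ 8.0417e+10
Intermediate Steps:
Z(j, t) = 1/387
(Z(-616, 151) + 433152)*(134815 + 50841) = (1/387 + 433152)*(134815 + 50841) = (167629825/387)*185656 = 31121482790200/387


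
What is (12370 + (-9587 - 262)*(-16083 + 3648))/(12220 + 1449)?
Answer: 122484685/13669 ≈ 8960.8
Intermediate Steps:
(12370 + (-9587 - 262)*(-16083 + 3648))/(12220 + 1449) = (12370 - 9849*(-12435))/13669 = (12370 + 122472315)*(1/13669) = 122484685*(1/13669) = 122484685/13669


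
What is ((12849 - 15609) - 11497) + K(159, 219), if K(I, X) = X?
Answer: -14038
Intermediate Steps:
((12849 - 15609) - 11497) + K(159, 219) = ((12849 - 15609) - 11497) + 219 = (-2760 - 11497) + 219 = -14257 + 219 = -14038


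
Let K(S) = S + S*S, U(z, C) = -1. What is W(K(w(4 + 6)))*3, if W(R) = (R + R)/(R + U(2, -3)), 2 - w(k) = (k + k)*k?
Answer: 234036/39005 ≈ 6.0002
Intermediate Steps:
w(k) = 2 - 2*k**2 (w(k) = 2 - (k + k)*k = 2 - 2*k*k = 2 - 2*k**2)
K(S) = S + S**2
W(R) = 2*R/(-1 + R) (W(R) = (R + R)/(R - 1) = (2*R)/(-1 + R) = 2*R/(-1 + R))
W(K(w(4 + 6)))*3 = (2*((2 - 2*(4 + 6)**2)*(1 + (2 - 2*(4 + 6)**2)))/(-1 + (2 - 2*(4 + 6)**2)*(1 + (2 - 2*(4 + 6)**2))))*3 = (2*((2 - 2*10**2)*(1 + (2 - 2*10**2)))/(-1 + (2 - 2*10**2)*(1 + (2 - 2*10**2))))*3 = (2*((2 - 2*100)*(1 + (2 - 2*100)))/(-1 + (2 - 2*100)*(1 + (2 - 2*100))))*3 = (2*((2 - 200)*(1 + (2 - 200)))/(-1 + (2 - 200)*(1 + (2 - 200))))*3 = (2*(-198*(1 - 198))/(-1 - 198*(1 - 198)))*3 = (2*(-198*(-197))/(-1 - 198*(-197)))*3 = (2*39006/(-1 + 39006))*3 = (2*39006/39005)*3 = (2*39006*(1/39005))*3 = (78012/39005)*3 = 234036/39005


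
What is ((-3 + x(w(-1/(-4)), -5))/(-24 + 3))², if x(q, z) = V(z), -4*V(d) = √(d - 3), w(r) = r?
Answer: (6 + I*√2)²/1764 ≈ 0.019274 + 0.0096205*I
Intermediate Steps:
V(d) = -√(-3 + d)/4 (V(d) = -√(d - 3)/4 = -√(-3 + d)/4)
x(q, z) = -√(-3 + z)/4
((-3 + x(w(-1/(-4)), -5))/(-24 + 3))² = ((-3 - √(-3 - 5)/4)/(-24 + 3))² = ((-3 - I*√2/2)/(-21))² = ((-3 - I*√2/2)*(-1/21))² = (⅐ + I*√2/42)²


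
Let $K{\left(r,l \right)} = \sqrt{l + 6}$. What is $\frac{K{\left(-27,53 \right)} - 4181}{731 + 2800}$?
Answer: $- \frac{4181}{3531} + \frac{\sqrt{59}}{3531} \approx -1.1819$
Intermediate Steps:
$K{\left(r,l \right)} = \sqrt{6 + l}$
$\frac{K{\left(-27,53 \right)} - 4181}{731 + 2800} = \frac{\sqrt{6 + 53} - 4181}{731 + 2800} = \frac{\sqrt{59} - 4181}{3531} = \left(-4181 + \sqrt{59}\right) \frac{1}{3531} = - \frac{4181}{3531} + \frac{\sqrt{59}}{3531}$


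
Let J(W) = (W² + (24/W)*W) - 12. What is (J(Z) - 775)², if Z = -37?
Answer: 367236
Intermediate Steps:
J(W) = 12 + W² (J(W) = (W² + 24) - 12 = (24 + W²) - 12 = 12 + W²)
(J(Z) - 775)² = ((12 + (-37)²) - 775)² = ((12 + 1369) - 775)² = (1381 - 775)² = 606² = 367236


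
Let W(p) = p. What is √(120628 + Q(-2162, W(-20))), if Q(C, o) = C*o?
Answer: 2*√40967 ≈ 404.81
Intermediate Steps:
√(120628 + Q(-2162, W(-20))) = √(120628 - 2162*(-20)) = √(120628 + 43240) = √163868 = 2*√40967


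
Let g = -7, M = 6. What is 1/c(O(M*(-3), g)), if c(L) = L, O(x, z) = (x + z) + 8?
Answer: -1/17 ≈ -0.058824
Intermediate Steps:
O(x, z) = 8 + x + z
1/c(O(M*(-3), g)) = 1/(8 + 6*(-3) - 7) = 1/(8 - 18 - 7) = 1/(-17) = -1/17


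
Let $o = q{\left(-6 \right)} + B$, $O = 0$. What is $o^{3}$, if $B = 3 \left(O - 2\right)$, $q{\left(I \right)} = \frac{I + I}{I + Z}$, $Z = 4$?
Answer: $0$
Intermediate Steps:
$q{\left(I \right)} = \frac{2 I}{4 + I}$ ($q{\left(I \right)} = \frac{I + I}{I + 4} = \frac{2 I}{4 + I}$)
$B = -6$ ($B = 3 \left(0 - 2\right) = 3 \left(-2\right) = -6$)
$o = 0$ ($o = 2 \left(-6\right) \frac{1}{4 - 6} - 6 = 2 \left(-6\right) \frac{1}{-2} - 6 = 2 \left(-6\right) \left(- \frac{1}{2}\right) - 6 = 6 - 6 = 0$)
$o^{3} = 0^{3} = 0$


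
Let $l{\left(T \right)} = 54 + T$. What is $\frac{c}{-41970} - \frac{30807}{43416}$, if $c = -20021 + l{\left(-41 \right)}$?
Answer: $- \frac{2619151}{11247960} \approx -0.23286$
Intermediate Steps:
$c = -20008$ ($c = -20021 + \left(54 - 41\right) = -20021 + 13 = -20008$)
$\frac{c}{-41970} - \frac{30807}{43416} = - \frac{20008}{-41970} - \frac{30807}{43416} = \left(-20008\right) \left(- \frac{1}{41970}\right) - \frac{1141}{1608} = \frac{10004}{20985} - \frac{1141}{1608} = - \frac{2619151}{11247960}$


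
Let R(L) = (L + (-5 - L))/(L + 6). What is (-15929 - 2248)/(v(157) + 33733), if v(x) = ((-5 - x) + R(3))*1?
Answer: -163593/302134 ≈ -0.54146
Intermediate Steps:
R(L) = -5/(6 + L)
v(x) = -50/9 - x (v(x) = ((-5 - x) - 5/(6 + 3))*1 = ((-5 - x) - 5/9)*1 = (-50/9 - x)*1 = -50/9 - x)
(-15929 - 2248)/(v(157) + 33733) = (-15929 - 2248)/((-50/9 - 1*157) + 33733) = -18177/((-50/9 - 157) + 33733) = -18177/(-1463/9 + 33733) = -18177/302134/9 = -18177*9/302134 = -163593/302134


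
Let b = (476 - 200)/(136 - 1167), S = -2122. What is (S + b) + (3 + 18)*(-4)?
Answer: -2274662/1031 ≈ -2206.3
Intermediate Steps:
b = -276/1031 (b = 276/(-1031) = 276*(-1/1031) = -276/1031 ≈ -0.26770)
(S + b) + (3 + 18)*(-4) = (-2122 - 276/1031) + (3 + 18)*(-4) = -2188058/1031 + 21*(-4) = -2188058/1031 - 84 = -2274662/1031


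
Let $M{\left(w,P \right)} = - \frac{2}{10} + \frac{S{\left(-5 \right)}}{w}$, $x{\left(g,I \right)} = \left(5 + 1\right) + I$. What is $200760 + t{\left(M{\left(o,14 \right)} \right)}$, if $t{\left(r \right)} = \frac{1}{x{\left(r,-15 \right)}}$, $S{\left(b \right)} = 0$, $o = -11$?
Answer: $\frac{1806839}{9} \approx 2.0076 \cdot 10^{5}$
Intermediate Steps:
$x{\left(g,I \right)} = 6 + I$
$M{\left(w,P \right)} = - \frac{1}{5}$ ($M{\left(w,P \right)} = - \frac{2}{10} + \frac{0}{w} = \left(-2\right) \frac{1}{10} + 0 = - \frac{1}{5} + 0 = - \frac{1}{5}$)
$t{\left(r \right)} = - \frac{1}{9}$ ($t{\left(r \right)} = \frac{1}{6 - 15} = \frac{1}{-9} = - \frac{1}{9}$)
$200760 + t{\left(M{\left(o,14 \right)} \right)} = 200760 - \frac{1}{9} = \frac{1806839}{9}$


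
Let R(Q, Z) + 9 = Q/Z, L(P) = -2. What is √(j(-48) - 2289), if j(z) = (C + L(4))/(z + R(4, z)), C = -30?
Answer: I*√1073792985/685 ≈ 47.838*I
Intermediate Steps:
R(Q, Z) = -9 + Q/Z
j(z) = -32/(-9 + z + 4/z) (j(z) = (-30 - 2)/(z + (-9 + 4/z)) = -32/(-9 + z + 4/z))
√(j(-48) - 2289) = √(-32*(-48)/(4 - 48*(-9 - 48)) - 2289) = √(-32*(-48)/(4 - 48*(-57)) - 2289) = √(-32*(-48)/(4 + 2736) - 2289) = √(-32*(-48)/2740 - 2289) = √(-32*(-48)*1/2740 - 2289) = √(384/685 - 2289) = √(-1567581/685) = I*√1073792985/685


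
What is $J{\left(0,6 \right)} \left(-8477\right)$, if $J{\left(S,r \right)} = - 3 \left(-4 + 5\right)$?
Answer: $25431$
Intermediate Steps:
$J{\left(S,r \right)} = -3$ ($J{\left(S,r \right)} = \left(-3\right) 1 = -3$)
$J{\left(0,6 \right)} \left(-8477\right) = \left(-3\right) \left(-8477\right) = 25431$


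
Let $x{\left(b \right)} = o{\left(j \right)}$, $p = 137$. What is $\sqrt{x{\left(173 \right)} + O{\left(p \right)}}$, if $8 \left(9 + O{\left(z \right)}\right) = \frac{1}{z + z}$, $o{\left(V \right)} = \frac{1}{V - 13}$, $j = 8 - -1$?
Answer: $\frac{5 i \sqrt{111107}}{548} \approx 3.0413 i$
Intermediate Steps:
$j = 9$ ($j = 8 + 1 = 9$)
$o{\left(V \right)} = \frac{1}{-13 + V}$ ($o{\left(V \right)} = \frac{1}{V - 13} = \frac{1}{-13 + V}$)
$x{\left(b \right)} = - \frac{1}{4}$ ($x{\left(b \right)} = \frac{1}{-13 + 9} = \frac{1}{-4} = - \frac{1}{4}$)
$O{\left(z \right)} = -9 + \frac{1}{16 z}$ ($O{\left(z \right)} = -9 + \frac{1}{8 \left(z + z\right)} = -9 + \frac{1}{8 \cdot 2 z} = -9 + \frac{\frac{1}{2} \frac{1}{z}}{8} = -9 + \frac{1}{16 z}$)
$\sqrt{x{\left(173 \right)} + O{\left(p \right)}} = \sqrt{- \frac{1}{4} - \left(9 - \frac{1}{16 \cdot 137}\right)} = \sqrt{- \frac{1}{4} + \left(-9 + \frac{1}{16} \cdot \frac{1}{137}\right)} = \sqrt{- \frac{1}{4} + \left(-9 + \frac{1}{2192}\right)} = \sqrt{- \frac{1}{4} - \frac{19727}{2192}} = \sqrt{- \frac{20275}{2192}} = \frac{5 i \sqrt{111107}}{548}$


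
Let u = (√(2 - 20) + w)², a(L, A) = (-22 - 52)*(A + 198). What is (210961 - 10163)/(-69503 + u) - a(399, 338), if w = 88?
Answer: 2*(10471296*√2 + 1225061065*I)/(528*√2 + 61777*I) ≈ 39661.0 - 0.039282*I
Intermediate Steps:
a(L, A) = -14652 - 74*A (a(L, A) = -74*(198 + A) = -14652 - 74*A)
u = (88 + 3*I*√2)² (u = (√(2 - 20) + 88)² = (√(-18) + 88)² = (3*I*√2 + 88)² = (88 + 3*I*√2)² ≈ 7726.0 + 746.71*I)
(210961 - 10163)/(-69503 + u) - a(399, 338) = (210961 - 10163)/(-69503 + (7726 + 528*I*√2)) - (-14652 - 74*338) = 200798/(-61777 + 528*I*√2) - (-14652 - 25012) = 200798/(-61777 + 528*I*√2) - 1*(-39664) = 200798/(-61777 + 528*I*√2) + 39664 = 39664 + 200798/(-61777 + 528*I*√2)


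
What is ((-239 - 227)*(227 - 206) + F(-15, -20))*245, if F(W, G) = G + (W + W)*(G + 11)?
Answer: -2336320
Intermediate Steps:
F(W, G) = G + 2*W*(11 + G) (F(W, G) = G + (2*W)*(11 + G) = G + 2*W*(11 + G))
((-239 - 227)*(227 - 206) + F(-15, -20))*245 = ((-239 - 227)*(227 - 206) + (-20 + 22*(-15) + 2*(-20)*(-15)))*245 = (-466*21 + (-20 - 330 + 600))*245 = (-9786 + 250)*245 = -9536*245 = -2336320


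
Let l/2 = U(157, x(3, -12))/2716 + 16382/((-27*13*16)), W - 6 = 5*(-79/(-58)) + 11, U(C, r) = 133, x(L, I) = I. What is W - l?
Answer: 116692295/3949452 ≈ 29.546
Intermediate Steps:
W = 1381/58 (W = 6 + (5*(-79/(-58)) + 11) = 6 + (5*(-79*(-1/58)) + 11) = 6 + (5*(79/58) + 11) = 6 + (395/58 + 11) = 6 + 1033/58 = 1381/58 ≈ 23.810)
l = -781189/136188 (l = 2*(133/2716 + 16382/((-27*13*16))) = 2*(133*(1/2716) + 16382/((-351*16))) = 2*(19/388 + 16382/(-5616)) = 2*(19/388 + 16382*(-1/5616)) = 2*(19/388 - 8191/2808) = 2*(-781189/272376) = -781189/136188 ≈ -5.7361)
W - l = 1381/58 - 1*(-781189/136188) = 1381/58 + 781189/136188 = 116692295/3949452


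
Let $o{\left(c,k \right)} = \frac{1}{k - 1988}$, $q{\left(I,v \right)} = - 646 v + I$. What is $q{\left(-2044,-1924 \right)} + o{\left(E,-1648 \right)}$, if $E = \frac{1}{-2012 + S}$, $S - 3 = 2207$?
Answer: $\frac{4511766959}{3636} \approx 1.2409 \cdot 10^{6}$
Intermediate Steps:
$S = 2210$ ($S = 3 + 2207 = 2210$)
$E = \frac{1}{198}$ ($E = \frac{1}{-2012 + 2210} = \frac{1}{198} \approx 0.0050505$)
$q{\left(I,v \right)} = I - 646 v$
$o{\left(c,k \right)} = \frac{1}{-1988 + k}$
$q{\left(-2044,-1924 \right)} + o{\left(E,-1648 \right)} = \left(-2044 - -1242904\right) + \frac{1}{-1988 - 1648} = \left(-2044 + 1242904\right) + \frac{1}{-3636} = 1240860 - \frac{1}{3636} = \frac{4511766959}{3636}$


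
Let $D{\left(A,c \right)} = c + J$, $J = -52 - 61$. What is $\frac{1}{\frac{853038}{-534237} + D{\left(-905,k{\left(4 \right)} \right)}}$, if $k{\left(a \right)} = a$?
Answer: $- \frac{178079}{19694957} \approx -0.0090419$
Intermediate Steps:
$J = -113$ ($J = -52 - 61 = -113$)
$D{\left(A,c \right)} = -113 + c$ ($D{\left(A,c \right)} = c - 113 = -113 + c$)
$\frac{1}{\frac{853038}{-534237} + D{\left(-905,k{\left(4 \right)} \right)}} = \frac{1}{\frac{853038}{-534237} + \left(-113 + 4\right)} = \frac{1}{853038 \left(- \frac{1}{534237}\right) - 109} = \frac{1}{- \frac{284346}{178079} - 109} = \frac{1}{- \frac{19694957}{178079}} = - \frac{178079}{19694957}$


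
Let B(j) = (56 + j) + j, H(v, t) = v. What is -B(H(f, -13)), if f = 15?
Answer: -86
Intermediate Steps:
B(j) = 56 + 2*j
-B(H(f, -13)) = -(56 + 2*15) = -(56 + 30) = -1*86 = -86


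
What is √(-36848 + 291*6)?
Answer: I*√35102 ≈ 187.36*I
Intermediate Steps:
√(-36848 + 291*6) = √(-36848 + 1746) = √(-35102) = I*√35102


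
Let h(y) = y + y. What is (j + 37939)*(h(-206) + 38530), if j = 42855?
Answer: 3079705692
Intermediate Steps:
h(y) = 2*y
(j + 37939)*(h(-206) + 38530) = (42855 + 37939)*(2*(-206) + 38530) = 80794*(-412 + 38530) = 80794*38118 = 3079705692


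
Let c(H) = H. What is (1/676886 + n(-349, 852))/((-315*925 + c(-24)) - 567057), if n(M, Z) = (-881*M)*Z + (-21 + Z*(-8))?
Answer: -177314857357387/581076848016 ≈ -305.15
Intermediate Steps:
n(M, Z) = -21 - 8*Z - 881*M*Z (n(M, Z) = -881*M*Z + (-21 - 8*Z) = -21 - 8*Z - 881*M*Z)
(1/676886 + n(-349, 852))/((-315*925 + c(-24)) - 567057) = (1/676886 + (-21 - 8*852 - 881*(-349)*852))/((-315*925 - 24) - 567057) = (1/676886 + (-21 - 6816 + 261963588))/((-291375 - 24) - 567057) = (1/676886 + 261956751)/(-291399 - 567057) = (177314857357387/676886)/(-858456) = (177314857357387/676886)*(-1/858456) = -177314857357387/581076848016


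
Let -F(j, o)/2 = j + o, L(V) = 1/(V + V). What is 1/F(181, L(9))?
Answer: -9/3259 ≈ -0.0027616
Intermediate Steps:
L(V) = 1/(2*V)
F(j, o) = -2*j - 2*o (F(j, o) = -2*(j + o) = -2*j - 2*o)
1/F(181, L(9)) = 1/(-2*181 - 1/9) = 1/(-362 - 1/9) = 1/(-3259/9) = -9/3259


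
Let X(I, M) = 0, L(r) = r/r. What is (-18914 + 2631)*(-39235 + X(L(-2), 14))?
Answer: 638863505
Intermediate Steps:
L(r) = 1
(-18914 + 2631)*(-39235 + X(L(-2), 14)) = (-18914 + 2631)*(-39235 + 0) = -16283*(-39235) = 638863505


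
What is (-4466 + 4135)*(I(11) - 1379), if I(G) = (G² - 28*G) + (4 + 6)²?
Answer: 485246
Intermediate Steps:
I(G) = 100 + G² - 28*G (I(G) = (G² - 28*G) + 10² = (G² - 28*G) + 100 = 100 + G² - 28*G)
(-4466 + 4135)*(I(11) - 1379) = (-4466 + 4135)*((100 + 11² - 28*11) - 1379) = -331*((100 + 121 - 308) - 1379) = -331*(-87 - 1379) = -331*(-1466) = 485246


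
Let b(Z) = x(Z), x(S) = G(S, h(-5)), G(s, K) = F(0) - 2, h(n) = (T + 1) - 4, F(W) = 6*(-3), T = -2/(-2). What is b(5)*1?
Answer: -20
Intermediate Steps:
T = 1 (T = -2*(-1/2) = 1)
F(W) = -18
h(n) = -2 (h(n) = (1 + 1) - 4 = 2 - 4 = -2)
G(s, K) = -20 (G(s, K) = -18 - 2 = -20)
x(S) = -20
b(Z) = -20
b(5)*1 = -20*1 = -20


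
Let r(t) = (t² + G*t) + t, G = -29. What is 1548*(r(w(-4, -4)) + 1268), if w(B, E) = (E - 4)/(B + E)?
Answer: 1921068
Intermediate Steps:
w(B, E) = (-4 + E)/(B + E)
r(t) = t² - 28*t (r(t) = (t² - 29*t) + t = t² - 28*t)
1548*(r(w(-4, -4)) + 1268) = 1548*(((-4 - 4)/(-4 - 4))*(-28 + (-4 - 4)/(-4 - 4)) + 1268) = 1548*((-8/(-8))*(-28 - 8/(-8)) + 1268) = 1548*((-⅛*(-8))*(-28 - ⅛*(-8)) + 1268) = 1548*(1*(-28 + 1) + 1268) = 1548*(1*(-27) + 1268) = 1548*(-27 + 1268) = 1548*1241 = 1921068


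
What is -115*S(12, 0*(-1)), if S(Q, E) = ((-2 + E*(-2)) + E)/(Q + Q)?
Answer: 115/12 ≈ 9.5833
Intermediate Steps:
S(Q, E) = (-2 - E)/(2*Q) (S(Q, E) = ((-2 - 2*E) + E)/((2*Q)) = (-2 - E)*(1/(2*Q)) = (-2 - E)/(2*Q))
-115*S(12, 0*(-1)) = -115*(-2 - 0*(-1))/(2*12) = -115*(-2 - 1*0)/(2*12) = -115*(-2 + 0)/(2*12) = -115*(-2)/(2*12) = -115*(-1/12) = 115/12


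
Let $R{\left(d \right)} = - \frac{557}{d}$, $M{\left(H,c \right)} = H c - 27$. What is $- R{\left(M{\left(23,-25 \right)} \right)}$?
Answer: $- \frac{557}{602} \approx -0.92525$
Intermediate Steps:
$M{\left(H,c \right)} = -27 + H c$
$- R{\left(M{\left(23,-25 \right)} \right)} = - \frac{-557}{-27 + 23 \left(-25\right)} = - \frac{-557}{-27 - 575} = - \frac{-557}{-602} = - \frac{\left(-557\right) \left(-1\right)}{602} = \left(-1\right) \frac{557}{602} = - \frac{557}{602}$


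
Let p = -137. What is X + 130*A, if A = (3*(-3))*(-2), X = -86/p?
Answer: 320666/137 ≈ 2340.6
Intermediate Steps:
X = 86/137 (X = -86/(-137) = -86*(-1/137) = 86/137 ≈ 0.62774)
A = 18 (A = -9*(-2) = 18)
X + 130*A = 86/137 + 130*18 = 86/137 + 2340 = 320666/137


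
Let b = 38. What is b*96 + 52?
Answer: 3700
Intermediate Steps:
b*96 + 52 = 38*96 + 52 = 3648 + 52 = 3700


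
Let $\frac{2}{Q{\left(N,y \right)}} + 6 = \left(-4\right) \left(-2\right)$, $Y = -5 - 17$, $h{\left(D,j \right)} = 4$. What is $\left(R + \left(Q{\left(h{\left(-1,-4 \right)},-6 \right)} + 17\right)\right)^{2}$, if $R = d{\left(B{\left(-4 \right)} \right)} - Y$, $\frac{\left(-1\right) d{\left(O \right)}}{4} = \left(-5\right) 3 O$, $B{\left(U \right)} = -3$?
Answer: $19600$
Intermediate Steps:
$d{\left(O \right)} = 60 O$ ($d{\left(O \right)} = - 4 \left(-5\right) 3 O = - 4 \left(- 15 O\right) = 60 O$)
$Y = -22$
$Q{\left(N,y \right)} = 1$ ($Q{\left(N,y \right)} = \frac{2}{-6 - -8} = \frac{2}{-6 + 8} = \frac{2}{2} = 2 \cdot \frac{1}{2} = 1$)
$R = -158$ ($R = 60 \left(-3\right) - -22 = -180 + 22 = -158$)
$\left(R + \left(Q{\left(h{\left(-1,-4 \right)},-6 \right)} + 17\right)\right)^{2} = \left(-158 + \left(1 + 17\right)\right)^{2} = \left(-158 + 18\right)^{2} = \left(-140\right)^{2} = 19600$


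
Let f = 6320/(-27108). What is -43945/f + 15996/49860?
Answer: 247484906443/1312980 ≈ 1.8849e+5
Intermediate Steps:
f = -1580/6777 (f = 6320*(-1/27108) = -1580/6777 ≈ -0.23314)
-43945/f + 15996/49860 = -43945/(-1580/6777) + 15996/49860 = -43945*(-6777/1580) + 15996*(1/49860) = 59563053/316 + 1333/4155 = 247484906443/1312980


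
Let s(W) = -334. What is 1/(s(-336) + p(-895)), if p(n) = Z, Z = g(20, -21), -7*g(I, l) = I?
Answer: -7/2358 ≈ -0.0029686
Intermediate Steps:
g(I, l) = -I/7
Z = -20/7 (Z = -⅐*20 = -20/7 ≈ -2.8571)
p(n) = -20/7
1/(s(-336) + p(-895)) = 1/(-334 - 20/7) = 1/(-2358/7) = -7/2358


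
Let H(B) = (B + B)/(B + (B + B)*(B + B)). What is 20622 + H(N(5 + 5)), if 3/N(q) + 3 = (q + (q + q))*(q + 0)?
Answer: 2124264/103 ≈ 20624.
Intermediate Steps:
N(q) = 3/(-3 + 3*q**2) (N(q) = 3/(-3 + (q + (q + q))*(q + 0)) = 3/(-3 + (q + 2*q)*q) = 3/(-3 + (3*q)*q) = 3/(-3 + 3*q**2))
H(B) = 2*B/(B + 4*B**2) (H(B) = (2*B)/(B + (2*B)*(2*B)) = (2*B)/(B + 4*B**2) = 2*B/(B + 4*B**2))
20622 + H(N(5 + 5)) = 20622 + 2/(1 + 4/(-1 + (5 + 5)**2)) = 20622 + 2/(1 + 4/(-1 + 10**2)) = 20622 + 2/(1 + 4/(-1 + 100)) = 20622 + 2/(1 + 4/99) = 20622 + 2/(103/99) = 20622 + 2*(99/103) = 20622 + 198/103 = 2124264/103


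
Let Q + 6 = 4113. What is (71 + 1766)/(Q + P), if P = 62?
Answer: 167/379 ≈ 0.44063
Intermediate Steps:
Q = 4107 (Q = -6 + 4113 = 4107)
(71 + 1766)/(Q + P) = (71 + 1766)/(4107 + 62) = 1837/4169 = 1837*(1/4169) = 167/379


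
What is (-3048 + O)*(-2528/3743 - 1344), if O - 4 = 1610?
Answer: 7217494080/3743 ≈ 1.9283e+6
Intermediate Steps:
O = 1614 (O = 4 + 1610 = 1614)
(-3048 + O)*(-2528/3743 - 1344) = (-3048 + 1614)*(-2528/3743 - 1344) = -1434*(-2528*1/3743 - 1344) = -1434*(-2528/3743 - 1344) = -1434*(-5033120/3743) = 7217494080/3743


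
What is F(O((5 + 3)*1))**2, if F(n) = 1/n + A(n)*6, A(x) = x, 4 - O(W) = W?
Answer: 9409/16 ≈ 588.06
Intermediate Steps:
O(W) = 4 - W
F(n) = 1/n + 6*n (F(n) = 1/n + n*6 = 1/n + 6*n)
F(O((5 + 3)*1))**2 = (1/(4 - (5 + 3)) + 6*(4 - (5 + 3)))**2 = (1/(4 - 8) + 6*(4 - 8))**2 = (1/(-4) + 6*(-4))**2 = (-1/4 - 24)**2 = (-97/4)**2 = 9409/16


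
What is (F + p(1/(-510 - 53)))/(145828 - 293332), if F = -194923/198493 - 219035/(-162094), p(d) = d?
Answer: -950980764031/381703627814193312 ≈ -2.4914e-6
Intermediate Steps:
F = 11881065493/32174524342 (F = -194923*1/198493 - 219035*(-1/162094) = -194923/198493 + 219035/162094 = 11881065493/32174524342 ≈ 0.36927)
(F + p(1/(-510 - 53)))/(145828 - 293332) = (11881065493/32174524342 + 1/(-510 - 53))/(145828 - 293332) = (11881065493/32174524342 + 1/(-563))/(-147504) = (11881065493/32174524342 - 1/563)*(-1/147504) = (6656865348217/18114257204546)*(-1/147504) = -950980764031/381703627814193312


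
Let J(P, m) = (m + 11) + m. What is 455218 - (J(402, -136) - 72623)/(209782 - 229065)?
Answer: 8777895810/19283 ≈ 4.5521e+5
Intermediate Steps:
J(P, m) = 11 + 2*m (J(P, m) = (11 + m) + m = 11 + 2*m)
455218 - (J(402, -136) - 72623)/(209782 - 229065) = 455218 - ((11 + 2*(-136)) - 72623)/(209782 - 229065) = 455218 - ((11 - 272) - 72623)/(-19283) = 455218 - (-261 - 72623)*(-1)/19283 = 455218 - (-72884)*(-1)/19283 = 455218 - 1*72884/19283 = 455218 - 72884/19283 = 8777895810/19283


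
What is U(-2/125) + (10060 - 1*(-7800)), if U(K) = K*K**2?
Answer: 34882812492/1953125 ≈ 17860.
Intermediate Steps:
U(K) = K**3
U(-2/125) + (10060 - 1*(-7800)) = (-2/125)**3 + (10060 - 1*(-7800)) = (-2*1/125)**3 + (10060 + 7800) = (-2/125)**3 + 17860 = -8/1953125 + 17860 = 34882812492/1953125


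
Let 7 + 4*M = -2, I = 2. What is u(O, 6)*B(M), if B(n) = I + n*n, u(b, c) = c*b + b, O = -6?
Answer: -2373/8 ≈ -296.63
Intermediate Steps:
M = -9/4 (M = -7/4 + (¼)*(-2) = -7/4 - ½ = -9/4 ≈ -2.2500)
u(b, c) = b + b*c (u(b, c) = b*c + b = b + b*c)
B(n) = 2 + n² (B(n) = 2 + n*n = 2 + n²)
u(O, 6)*B(M) = (-6*(1 + 6))*(2 + (-9/4)²) = (-6*7)*(2 + 81/16) = -42*113/16 = -2373/8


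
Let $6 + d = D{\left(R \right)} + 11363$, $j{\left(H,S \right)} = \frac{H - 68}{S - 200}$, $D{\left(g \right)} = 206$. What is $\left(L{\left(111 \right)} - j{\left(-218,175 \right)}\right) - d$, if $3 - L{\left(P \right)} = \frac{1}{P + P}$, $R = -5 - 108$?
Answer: $- \frac{64221517}{5550} \approx -11571.0$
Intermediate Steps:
$R = -113$ ($R = -5 - 108 = -113$)
$j{\left(H,S \right)} = \frac{-68 + H}{-200 + S}$
$L{\left(P \right)} = 3 - \frac{1}{2 P}$ ($L{\left(P \right)} = 3 - \frac{1}{P + P} = 3 - \frac{1}{2 P}$)
$d = 11563$ ($d = -6 + \left(206 + 11363\right) = -6 + 11569 = 11563$)
$\left(L{\left(111 \right)} - j{\left(-218,175 \right)}\right) - d = \left(\left(3 - \frac{1}{2 \cdot 111}\right) - \frac{-68 - 218}{-200 + 175}\right) - 11563 = \left(\left(3 - \frac{1}{222}\right) - \frac{1}{-25} \left(-286\right)\right) - 11563 = \left(\left(3 - \frac{1}{222}\right) - \left(- \frac{1}{25}\right) \left(-286\right)\right) - 11563 = \left(\frac{665}{222} - \frac{286}{25}\right) - 11563 = - \frac{46867}{5550} - 11563 = - \frac{64221517}{5550}$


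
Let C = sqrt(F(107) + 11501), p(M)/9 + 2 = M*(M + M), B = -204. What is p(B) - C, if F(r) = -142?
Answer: 749070 - sqrt(11359) ≈ 7.4896e+5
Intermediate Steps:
p(M) = -18 + 18*M**2 (p(M) = -18 + 9*(M*(M + M)) = -18 + 9*(M*(2*M)) = -18 + 9*(2*M**2) = -18 + 18*M**2)
C = sqrt(11359) (C = sqrt(-142 + 11501) = sqrt(11359) ≈ 106.58)
p(B) - C = (-18 + 18*(-204)**2) - sqrt(11359) = (-18 + 18*41616) - sqrt(11359) = (-18 + 749088) - sqrt(11359) = 749070 - sqrt(11359)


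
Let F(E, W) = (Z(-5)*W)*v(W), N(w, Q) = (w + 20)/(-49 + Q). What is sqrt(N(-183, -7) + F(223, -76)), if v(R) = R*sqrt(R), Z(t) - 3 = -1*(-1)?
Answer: sqrt(2282 + 36227072*I*sqrt(19))/28 ≈ 317.35 + 317.34*I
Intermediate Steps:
N(w, Q) = (20 + w)/(-49 + Q)
Z(t) = 4 (Z(t) = 3 - 1*(-1) = 3 + 1 = 4)
v(R) = R**(3/2)
F(E, W) = 4*W**(5/2) (F(E, W) = (4*W)*W**(3/2) = 4*W**(5/2))
sqrt(N(-183, -7) + F(223, -76)) = sqrt((20 - 183)/(-49 - 7) + 4*(-76)**(5/2)) = sqrt(-163/(-56) + 4*(11552*I*sqrt(19))) = sqrt(-1/56*(-163) + 46208*I*sqrt(19)) = sqrt(163/56 + 46208*I*sqrt(19))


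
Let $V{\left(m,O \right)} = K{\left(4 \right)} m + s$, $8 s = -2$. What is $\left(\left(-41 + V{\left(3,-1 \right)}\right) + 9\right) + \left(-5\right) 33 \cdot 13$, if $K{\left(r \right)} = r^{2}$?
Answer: $- \frac{8517}{4} \approx -2129.3$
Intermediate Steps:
$s = - \frac{1}{4}$ ($s = \frac{1}{8} \left(-2\right) = - \frac{1}{4} \approx -0.25$)
$V{\left(m,O \right)} = - \frac{1}{4} + 16 m$ ($V{\left(m,O \right)} = 4^{2} m - \frac{1}{4} = 16 m - \frac{1}{4} = - \frac{1}{4} + 16 m$)
$\left(\left(-41 + V{\left(3,-1 \right)}\right) + 9\right) + \left(-5\right) 33 \cdot 13 = \left(\left(-41 + \left(- \frac{1}{4} + 16 \cdot 3\right)\right) + 9\right) + \left(-5\right) 33 \cdot 13 = \left(\left(-41 + \left(- \frac{1}{4} + 48\right)\right) + 9\right) - 2145 = \left(\left(-41 + \frac{191}{4}\right) + 9\right) - 2145 = \left(\frac{27}{4} + 9\right) - 2145 = \frac{63}{4} - 2145 = - \frac{8517}{4}$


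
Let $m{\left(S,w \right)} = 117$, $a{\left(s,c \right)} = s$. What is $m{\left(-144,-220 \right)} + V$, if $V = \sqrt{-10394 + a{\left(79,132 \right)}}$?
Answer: $117 + i \sqrt{10315} \approx 117.0 + 101.56 i$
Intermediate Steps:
$V = i \sqrt{10315}$ ($V = \sqrt{-10394 + 79} = \sqrt{-10315} = i \sqrt{10315} \approx 101.56 i$)
$m{\left(-144,-220 \right)} + V = 117 + i \sqrt{10315}$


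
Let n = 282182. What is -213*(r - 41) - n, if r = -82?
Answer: -255983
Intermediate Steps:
-213*(r - 41) - n = -213*(-82 - 41) - 1*282182 = -213*(-123) - 282182 = 26199 - 282182 = -255983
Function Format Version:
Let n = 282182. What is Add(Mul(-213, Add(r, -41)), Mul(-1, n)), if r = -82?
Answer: -255983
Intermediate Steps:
Add(Mul(-213, Add(r, -41)), Mul(-1, n)) = Add(Mul(-213, Add(-82, -41)), Mul(-1, 282182)) = Add(Mul(-213, -123), -282182) = Add(26199, -282182) = -255983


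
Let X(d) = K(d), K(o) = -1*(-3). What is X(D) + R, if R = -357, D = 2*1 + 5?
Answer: -354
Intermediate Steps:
D = 7 (D = 2 + 5 = 7)
K(o) = 3
X(d) = 3
X(D) + R = 3 - 357 = -354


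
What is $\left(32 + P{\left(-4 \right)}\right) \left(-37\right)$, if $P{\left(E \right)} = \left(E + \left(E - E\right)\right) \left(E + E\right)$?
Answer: $-2368$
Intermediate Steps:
$P{\left(E \right)} = 2 E^{2}$ ($P{\left(E \right)} = \left(E + 0\right) 2 E = E 2 E = 2 E^{2}$)
$\left(32 + P{\left(-4 \right)}\right) \left(-37\right) = \left(32 + 2 \left(-4\right)^{2}\right) \left(-37\right) = \left(32 + 2 \cdot 16\right) \left(-37\right) = \left(32 + 32\right) \left(-37\right) = 64 \left(-37\right) = -2368$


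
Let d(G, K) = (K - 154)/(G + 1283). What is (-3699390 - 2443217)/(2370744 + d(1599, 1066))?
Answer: -8851496687/3416242560 ≈ -2.5910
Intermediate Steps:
d(G, K) = (-154 + K)/(1283 + G)
(-3699390 - 2443217)/(2370744 + d(1599, 1066)) = (-3699390 - 2443217)/(2370744 + (-154 + 1066)/(1283 + 1599)) = -6142607/(2370744 + 912/2882) = -6142607/(2370744 + (1/2882)*912) = -6142607/(2370744 + 456/1441) = -6142607/3416242560/1441 = -6142607*1441/3416242560 = -8851496687/3416242560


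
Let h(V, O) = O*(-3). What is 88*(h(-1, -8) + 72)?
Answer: 8448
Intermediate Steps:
h(V, O) = -3*O
88*(h(-1, -8) + 72) = 88*(-3*(-8) + 72) = 88*(24 + 72) = 88*96 = 8448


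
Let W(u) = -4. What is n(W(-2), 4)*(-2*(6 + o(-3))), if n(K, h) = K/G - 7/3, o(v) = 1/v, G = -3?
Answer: 34/3 ≈ 11.333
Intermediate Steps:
n(K, h) = -7/3 - K/3 (n(K, h) = K/(-3) - 7/3 = K*(-⅓) - 7*⅓ = -K/3 - 7/3 = -7/3 - K/3)
n(W(-2), 4)*(-2*(6 + o(-3))) = (-7/3 - ⅓*(-4))*(-2*(6 + 1/(-3))) = (-7/3 + 4/3)*(-2*(6 - ⅓)) = -(-2)*17/3 = -1*(-34/3) = 34/3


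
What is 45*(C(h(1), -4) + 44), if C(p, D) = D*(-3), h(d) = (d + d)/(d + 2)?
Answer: 2520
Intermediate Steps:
h(d) = 2*d/(2 + d) (h(d) = (2*d)/(2 + d) = 2*d/(2 + d))
C(p, D) = -3*D
45*(C(h(1), -4) + 44) = 45*(-3*(-4) + 44) = 45*(12 + 44) = 45*56 = 2520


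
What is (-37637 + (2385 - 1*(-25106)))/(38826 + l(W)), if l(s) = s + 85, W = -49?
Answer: -1691/6477 ≈ -0.26108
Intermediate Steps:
l(s) = 85 + s
(-37637 + (2385 - 1*(-25106)))/(38826 + l(W)) = (-37637 + (2385 - 1*(-25106)))/(38826 + (85 - 49)) = (-37637 + (2385 + 25106))/(38826 + 36) = (-37637 + 27491)/38862 = -10146*1/38862 = -1691/6477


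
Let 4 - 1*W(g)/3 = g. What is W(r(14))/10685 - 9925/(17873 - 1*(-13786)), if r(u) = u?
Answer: -21399679/67655283 ≈ -0.31630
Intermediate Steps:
W(g) = 12 - 3*g
W(r(14))/10685 - 9925/(17873 - 1*(-13786)) = (12 - 3*14)/10685 - 9925/(17873 - 1*(-13786)) = (12 - 42)*(1/10685) - 9925/(17873 + 13786) = -30*1/10685 - 9925/31659 = -6/2137 - 9925*1/31659 = -6/2137 - 9925/31659 = -21399679/67655283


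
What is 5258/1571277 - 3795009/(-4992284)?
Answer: 72159756455/94509168996 ≈ 0.76352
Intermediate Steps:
5258/1571277 - 3795009/(-4992284) = 5258*(1/1571277) - 3795009*(-1/4992284) = 5258/1571277 + 45723/60148 = 72159756455/94509168996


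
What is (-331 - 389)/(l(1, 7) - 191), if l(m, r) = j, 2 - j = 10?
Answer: 720/199 ≈ 3.6181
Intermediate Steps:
j = -8 (j = 2 - 1*10 = 2 - 10 = -8)
l(m, r) = -8
(-331 - 389)/(l(1, 7) - 191) = (-331 - 389)/(-8 - 191) = -720/(-199) = -720*(-1/199) = 720/199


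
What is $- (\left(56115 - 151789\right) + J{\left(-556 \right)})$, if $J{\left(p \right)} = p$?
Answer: $96230$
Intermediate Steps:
$- (\left(56115 - 151789\right) + J{\left(-556 \right)}) = - (\left(56115 - 151789\right) - 556) = - (-95674 - 556) = \left(-1\right) \left(-96230\right) = 96230$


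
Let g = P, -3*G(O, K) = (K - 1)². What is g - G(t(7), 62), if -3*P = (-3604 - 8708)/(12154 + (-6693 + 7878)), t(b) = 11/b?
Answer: 49646731/40017 ≈ 1240.6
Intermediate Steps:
G(O, K) = -(-1 + K)²/3 (G(O, K) = -(K - 1)²/3 = -(-1 + K)²/3)
P = 4104/13339 (P = -(-3604 - 8708)/(3*(12154 + (-6693 + 7878))) = -(-4104)/(12154 + 1185) = -(-4104)/13339 = -⅓*(-12312/13339) = 4104/13339 ≈ 0.30767)
g = 4104/13339 ≈ 0.30767
g - G(t(7), 62) = 4104/13339 - (-1)*(-1 + 62)²/3 = 4104/13339 - (-1)*61²/3 = 4104/13339 - (-1)*3721/3 = 4104/13339 - 1*(-3721/3) = 4104/13339 + 3721/3 = 49646731/40017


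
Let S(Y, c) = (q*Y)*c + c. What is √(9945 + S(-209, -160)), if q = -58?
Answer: 3*I*√214415 ≈ 1389.1*I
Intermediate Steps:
S(Y, c) = c - 58*Y*c (S(Y, c) = (-58*Y)*c + c = -58*Y*c + c = c - 58*Y*c)
√(9945 + S(-209, -160)) = √(9945 - 160*(1 - 58*(-209))) = √(9945 - 160*(1 + 12122)) = √(9945 - 160*12123) = √(9945 - 1939680) = √(-1929735) = 3*I*√214415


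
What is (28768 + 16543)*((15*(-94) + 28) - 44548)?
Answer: -2081134230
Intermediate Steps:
(28768 + 16543)*((15*(-94) + 28) - 44548) = 45311*((-1410 + 28) - 44548) = 45311*(-1382 - 44548) = 45311*(-45930) = -2081134230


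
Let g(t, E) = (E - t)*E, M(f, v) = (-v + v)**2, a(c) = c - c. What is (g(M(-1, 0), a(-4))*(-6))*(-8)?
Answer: 0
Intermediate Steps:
a(c) = 0
M(f, v) = 0 (M(f, v) = 0**2 = 0)
g(t, E) = E*(E - t)
(g(M(-1, 0), a(-4))*(-6))*(-8) = ((0*(0 - 1*0))*(-6))*(-8) = ((0*(0 + 0))*(-6))*(-8) = ((0*0)*(-6))*(-8) = (0*(-6))*(-8) = 0*(-8) = 0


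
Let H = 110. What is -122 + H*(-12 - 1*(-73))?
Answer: 6588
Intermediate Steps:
-122 + H*(-12 - 1*(-73)) = -122 + 110*(-12 - 1*(-73)) = -122 + 110*(-12 + 73) = -122 + 110*61 = -122 + 6710 = 6588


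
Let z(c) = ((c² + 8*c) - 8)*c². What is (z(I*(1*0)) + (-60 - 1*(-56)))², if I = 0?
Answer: 16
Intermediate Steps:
z(c) = c²*(-8 + c² + 8*c) (z(c) = (-8 + c² + 8*c)*c² = c²*(-8 + c² + 8*c))
(z(I*(1*0)) + (-60 - 1*(-56)))² = ((0*(1*0))²*(-8 + (0*(1*0))² + 8*(0*(1*0))) + (-60 - 1*(-56)))² = ((0*0)²*(-8 + (0*0)² + 8*(0*0)) + (-60 + 56))² = (0²*(-8 + 0² + 8*0) - 4)² = (0*(-8 + 0 + 0) - 4)² = (0*(-8) - 4)² = (0 - 4)² = (-4)² = 16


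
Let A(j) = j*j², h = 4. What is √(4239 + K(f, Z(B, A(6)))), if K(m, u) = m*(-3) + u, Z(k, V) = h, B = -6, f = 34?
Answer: √4141 ≈ 64.351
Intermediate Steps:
A(j) = j³
Z(k, V) = 4
K(m, u) = u - 3*m (K(m, u) = -3*m + u = u - 3*m)
√(4239 + K(f, Z(B, A(6)))) = √(4239 + (4 - 3*34)) = √(4239 + (4 - 102)) = √(4239 - 98) = √4141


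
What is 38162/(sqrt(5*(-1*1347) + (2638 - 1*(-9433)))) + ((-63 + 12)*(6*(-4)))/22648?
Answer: 153/2831 + 19081*sqrt(1334)/1334 ≈ 522.48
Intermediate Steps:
38162/(sqrt(5*(-1*1347) + (2638 - 1*(-9433)))) + ((-63 + 12)*(6*(-4)))/22648 = 38162/(sqrt(5*(-1347) + (2638 + 9433))) - 51*(-24)*(1/22648) = 38162/(sqrt(-6735 + 12071)) + 1224*(1/22648) = 38162/(sqrt(5336)) + 153/2831 = 38162/((2*sqrt(1334))) + 153/2831 = 38162*(sqrt(1334)/2668) + 153/2831 = 19081*sqrt(1334)/1334 + 153/2831 = 153/2831 + 19081*sqrt(1334)/1334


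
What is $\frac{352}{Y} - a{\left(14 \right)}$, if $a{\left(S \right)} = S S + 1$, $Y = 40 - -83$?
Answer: $- \frac{23879}{123} \approx -194.14$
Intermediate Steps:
$Y = 123$ ($Y = 40 + 83 = 123$)
$a{\left(S \right)} = 1 + S^{2}$ ($a{\left(S \right)} = S^{2} + 1 = 1 + S^{2}$)
$\frac{352}{Y} - a{\left(14 \right)} = \frac{352}{123} - \left(1 + 14^{2}\right) = 352 \cdot \frac{1}{123} - \left(1 + 196\right) = \frac{352}{123} - 197 = - \frac{23879}{123}$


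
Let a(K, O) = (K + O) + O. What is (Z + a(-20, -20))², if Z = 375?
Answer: 99225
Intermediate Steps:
a(K, O) = K + 2*O
(Z + a(-20, -20))² = (375 + (-20 + 2*(-20)))² = (375 + (-20 - 40))² = (375 - 60)² = 315² = 99225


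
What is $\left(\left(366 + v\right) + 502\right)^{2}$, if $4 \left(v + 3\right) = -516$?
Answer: $541696$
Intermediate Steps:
$v = -132$ ($v = -3 + \frac{1}{4} \left(-516\right) = -3 - 129 = -132$)
$\left(\left(366 + v\right) + 502\right)^{2} = \left(\left(366 - 132\right) + 502\right)^{2} = \left(234 + 502\right)^{2} = 736^{2} = 541696$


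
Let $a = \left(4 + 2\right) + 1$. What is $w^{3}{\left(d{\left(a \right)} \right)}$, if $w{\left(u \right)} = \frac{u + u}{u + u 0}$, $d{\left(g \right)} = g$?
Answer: $8$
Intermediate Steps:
$a = 7$ ($a = 6 + 1 = 7$)
$w{\left(u \right)} = 2$ ($w{\left(u \right)} = \frac{2 u}{u + 0} = \frac{2 u}{u} = 2$)
$w^{3}{\left(d{\left(a \right)} \right)} = 2^{3} = 8$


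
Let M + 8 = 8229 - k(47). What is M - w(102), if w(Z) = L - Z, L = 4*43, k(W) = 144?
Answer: 8007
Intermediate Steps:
L = 172
w(Z) = 172 - Z
M = 8077 (M = -8 + (8229 - 1*144) = -8 + (8229 - 144) = -8 + 8085 = 8077)
M - w(102) = 8077 - (172 - 1*102) = 8077 - (172 - 102) = 8077 - 1*70 = 8077 - 70 = 8007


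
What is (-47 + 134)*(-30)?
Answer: -2610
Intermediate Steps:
(-47 + 134)*(-30) = 87*(-30) = -2610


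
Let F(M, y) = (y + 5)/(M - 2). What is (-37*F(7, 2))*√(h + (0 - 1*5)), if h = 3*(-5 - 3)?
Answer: -259*I*√29/5 ≈ -278.95*I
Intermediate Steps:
F(M, y) = (5 + y)/(-2 + M)
h = -24 (h = 3*(-8) = -24)
(-37*F(7, 2))*√(h + (0 - 1*5)) = (-37*(5 + 2)/(-2 + 7))*√(-24 + (0 - 1*5)) = (-37*7/5)*√(-24 + (0 - 5)) = (-37*7/5)*√(-24 - 5) = (-37*7/5)*√(-29) = -259*I*√29/5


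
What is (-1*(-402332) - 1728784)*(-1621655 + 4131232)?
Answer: -3328833430804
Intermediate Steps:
(-1*(-402332) - 1728784)*(-1621655 + 4131232) = (402332 - 1728784)*2509577 = -1326452*2509577 = -3328833430804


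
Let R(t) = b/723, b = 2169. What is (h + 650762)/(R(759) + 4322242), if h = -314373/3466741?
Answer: 2256022992269/14984103953545 ≈ 0.15056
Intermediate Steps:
R(t) = 3 (R(t) = 2169/723 = 2169*(1/723) = 3)
h = -314373/3466741 (h = -314373*1/3466741 = -314373/3466741 ≈ -0.090683)
(h + 650762)/(R(759) + 4322242) = (-314373/3466741 + 650762)/(3 + 4322242) = (2256022992269/3466741)/4322245 = (2256022992269/3466741)*(1/4322245) = 2256022992269/14984103953545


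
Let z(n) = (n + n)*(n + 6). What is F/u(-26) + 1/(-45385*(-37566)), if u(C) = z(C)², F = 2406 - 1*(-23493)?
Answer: 4415605851769/184405543545600 ≈ 0.023945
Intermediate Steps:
F = 25899 (F = 2406 + 23493 = 25899)
z(n) = 2*n*(6 + n) (z(n) = (2*n)*(6 + n) = 2*n*(6 + n))
u(C) = 4*C²*(6 + C)² (u(C) = (2*C*(6 + C))² = 4*C²*(6 + C)²)
F/u(-26) + 1/(-45385*(-37566)) = 25899/((4*(-26)²*(6 - 26)²)) + 1/(-45385*(-37566)) = 25899/((4*676*(-20)²)) - 1/45385*(-1/37566) = 25899/((4*676*400)) + 1/1704932910 = 25899/1081600 + 1/1704932910 = 4415605851769/184405543545600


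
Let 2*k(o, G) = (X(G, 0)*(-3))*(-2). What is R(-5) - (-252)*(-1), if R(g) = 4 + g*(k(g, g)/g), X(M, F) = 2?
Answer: -242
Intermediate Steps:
k(o, G) = 6 (k(o, G) = ((2*(-3))*(-2))/2 = (-6*(-2))/2 = (1/2)*12 = 6)
R(g) = 10 (R(g) = 4 + g*(6/g) = 4 + 6 = 10)
R(-5) - (-252)*(-1) = 10 - (-252)*(-1) = 10 - 42*6 = 10 - 252 = -242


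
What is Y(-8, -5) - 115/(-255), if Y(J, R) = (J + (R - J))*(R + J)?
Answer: 3338/51 ≈ 65.451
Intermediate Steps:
Y(J, R) = R*(J + R)
Y(-8, -5) - 115/(-255) = -5*(-8 - 5) - 115/(-255) = -5*(-13) - 1/255*(-115) = 65 + 23/51 = 3338/51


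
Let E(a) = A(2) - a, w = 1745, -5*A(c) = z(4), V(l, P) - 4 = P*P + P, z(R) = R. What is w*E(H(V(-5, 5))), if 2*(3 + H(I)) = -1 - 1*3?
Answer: 7329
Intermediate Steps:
V(l, P) = 4 + P + P**2 (V(l, P) = 4 + (P*P + P) = 4 + (P**2 + P) = 4 + (P + P**2) = 4 + P + P**2)
A(c) = -4/5 (A(c) = -1/5*4 = -4/5)
H(I) = -5 (H(I) = -3 + (-1 - 1*3)/2 = -3 + (-1 - 3)/2 = -3 + (1/2)*(-4) = -3 - 2 = -5)
E(a) = -4/5 - a
w*E(H(V(-5, 5))) = 1745*(-4/5 - 1*(-5)) = 1745*(-4/5 + 5) = 1745*(21/5) = 7329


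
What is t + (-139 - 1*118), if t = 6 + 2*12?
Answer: -227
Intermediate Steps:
t = 30 (t = 6 + 24 = 30)
t + (-139 - 1*118) = 30 + (-139 - 1*118) = 30 + (-139 - 118) = 30 - 257 = -227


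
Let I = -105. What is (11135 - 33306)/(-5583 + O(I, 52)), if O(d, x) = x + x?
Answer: 22171/5479 ≈ 4.0465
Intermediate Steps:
O(d, x) = 2*x
(11135 - 33306)/(-5583 + O(I, 52)) = (11135 - 33306)/(-5583 + 2*52) = -22171/(-5583 + 104) = -22171/(-5479) = -22171*(-1/5479) = 22171/5479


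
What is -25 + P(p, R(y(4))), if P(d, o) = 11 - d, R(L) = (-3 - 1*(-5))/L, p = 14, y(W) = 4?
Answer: -28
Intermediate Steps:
R(L) = 2/L (R(L) = (-3 + 5)/L = 2/L)
-25 + P(p, R(y(4))) = -25 + (11 - 1*14) = -25 + (11 - 14) = -25 - 3 = -28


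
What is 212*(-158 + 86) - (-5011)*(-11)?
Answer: -70385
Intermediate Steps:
212*(-158 + 86) - (-5011)*(-11) = 212*(-72) - 1*55121 = -15264 - 55121 = -70385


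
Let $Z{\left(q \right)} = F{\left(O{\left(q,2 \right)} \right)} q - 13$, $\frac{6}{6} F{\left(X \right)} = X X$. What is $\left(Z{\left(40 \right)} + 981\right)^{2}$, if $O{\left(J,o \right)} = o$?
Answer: $1272384$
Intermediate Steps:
$F{\left(X \right)} = X^{2}$ ($F{\left(X \right)} = X X = X^{2}$)
$Z{\left(q \right)} = -13 + 4 q$ ($Z{\left(q \right)} = 2^{2} q - 13 = 4 q - 13 = -13 + 4 q$)
$\left(Z{\left(40 \right)} + 981\right)^{2} = \left(\left(-13 + 4 \cdot 40\right) + 981\right)^{2} = \left(\left(-13 + 160\right) + 981\right)^{2} = \left(147 + 981\right)^{2} = 1128^{2} = 1272384$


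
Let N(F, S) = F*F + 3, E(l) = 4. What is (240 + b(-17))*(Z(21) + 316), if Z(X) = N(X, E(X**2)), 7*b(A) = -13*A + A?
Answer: 1431840/7 ≈ 2.0455e+5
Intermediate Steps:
b(A) = -12*A/7 (b(A) = (-13*A + A)/7 = (-12*A)/7 = -12*A/7)
N(F, S) = 3 + F**2 (N(F, S) = F**2 + 3 = 3 + F**2)
Z(X) = 3 + X**2
(240 + b(-17))*(Z(21) + 316) = (240 - 12/7*(-17))*((3 + 21**2) + 316) = (240 + 204/7)*((3 + 441) + 316) = 1884*(444 + 316)/7 = (1884/7)*760 = 1431840/7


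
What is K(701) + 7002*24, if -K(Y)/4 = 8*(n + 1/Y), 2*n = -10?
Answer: 117913776/701 ≈ 1.6821e+5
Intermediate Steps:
n = -5 (n = (½)*(-10) = -5)
K(Y) = 160 - 32/Y (K(Y) = -32*(-5 + 1/Y) = -4*(-40 + 8/Y) = 160 - 32/Y)
K(701) + 7002*24 = (160 - 32/701) + 7002*24 = (160 - 32*1/701) + 168048 = (160 - 32/701) + 168048 = 112128/701 + 168048 = 117913776/701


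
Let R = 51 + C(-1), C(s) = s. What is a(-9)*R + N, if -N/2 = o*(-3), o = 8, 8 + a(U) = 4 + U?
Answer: -602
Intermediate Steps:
a(U) = -4 + U (a(U) = -8 + (4 + U) = -4 + U)
N = 48 (N = -16*(-3) = -2*(-24) = 48)
R = 50 (R = 51 - 1 = 50)
a(-9)*R + N = (-4 - 9)*50 + 48 = -13*50 + 48 = -650 + 48 = -602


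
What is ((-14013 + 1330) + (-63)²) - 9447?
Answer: -18161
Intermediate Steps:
((-14013 + 1330) + (-63)²) - 9447 = (-12683 + 3969) - 9447 = -8714 - 9447 = -18161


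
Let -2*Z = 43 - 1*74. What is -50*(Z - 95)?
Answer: 3975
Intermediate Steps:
Z = 31/2 (Z = -(43 - 1*74)/2 = -(43 - 74)/2 = -1/2*(-31) = 31/2 ≈ 15.500)
-50*(Z - 95) = -50*(31/2 - 95) = -50*(-159/2) = 3975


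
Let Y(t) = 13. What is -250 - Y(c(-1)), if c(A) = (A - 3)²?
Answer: -263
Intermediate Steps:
c(A) = (-3 + A)²
-250 - Y(c(-1)) = -250 - 1*13 = -250 - 13 = -263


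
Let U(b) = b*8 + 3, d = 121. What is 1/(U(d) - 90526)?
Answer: -1/89555 ≈ -1.1166e-5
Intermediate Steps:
U(b) = 3 + 8*b (U(b) = 8*b + 3 = 3 + 8*b)
1/(U(d) - 90526) = 1/((3 + 8*121) - 90526) = 1/((3 + 968) - 90526) = 1/(971 - 90526) = 1/(-89555) = -1/89555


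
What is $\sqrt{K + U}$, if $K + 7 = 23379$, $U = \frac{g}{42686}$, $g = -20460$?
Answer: $\frac{\sqrt{10646280385538}}{21343} \approx 152.88$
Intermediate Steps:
$U = - \frac{10230}{21343}$ ($U = - \frac{20460}{42686} = \left(-20460\right) \frac{1}{42686} = - \frac{10230}{21343} \approx -0.47931$)
$K = 23372$ ($K = -7 + 23379 = 23372$)
$\sqrt{K + U} = \sqrt{23372 - \frac{10230}{21343}} = \sqrt{\frac{498818366}{21343}} = \frac{\sqrt{10646280385538}}{21343}$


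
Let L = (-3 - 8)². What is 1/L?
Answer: 1/121 ≈ 0.0082645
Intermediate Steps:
L = 121 (L = (-11)² = 121)
1/L = 1/121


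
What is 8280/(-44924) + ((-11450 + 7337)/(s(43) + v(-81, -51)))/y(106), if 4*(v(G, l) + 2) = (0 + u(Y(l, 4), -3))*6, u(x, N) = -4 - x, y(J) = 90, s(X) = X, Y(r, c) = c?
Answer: -5732867/3256990 ≈ -1.7602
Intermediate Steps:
v(G, l) = -14 (v(G, l) = -2 + ((0 + (-4 - 1*4))*6)/4 = -2 + ((0 + (-4 - 4))*6)/4 = -2 + ((0 - 8)*6)/4 = -2 + (-8*6)/4 = -2 + (1/4)*(-48) = -2 - 12 = -14)
8280/(-44924) + ((-11450 + 7337)/(s(43) + v(-81, -51)))/y(106) = 8280/(-44924) + ((-11450 + 7337)/(43 - 14))/90 = 8280*(-1/44924) - 4113/29*(1/90) = -2070/11231 - 4113*1/29*(1/90) = -2070/11231 - 4113/29*1/90 = -2070/11231 - 457/290 = -5732867/3256990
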